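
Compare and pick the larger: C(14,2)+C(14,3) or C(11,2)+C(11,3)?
C(14,2)+C(14,3)

Working:
First=455, Second=220.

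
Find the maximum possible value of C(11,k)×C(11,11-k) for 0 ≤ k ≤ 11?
213,444

Solution: C(11,k)·C(11,11-k) = C(11,k)², maximised at the centre k = 5: C(11,5)² = 213,444.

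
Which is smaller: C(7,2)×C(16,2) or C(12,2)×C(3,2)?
C(12,2)×C(3,2)

Working:
C(7,2)×C(16,2)=2,520, C(12,2)×C(3,2)=198.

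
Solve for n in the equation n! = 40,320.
8
n! is strictly increasing. 6! = 720, 7! = 5,040, 8! = 40,320 ✓. So n = 8.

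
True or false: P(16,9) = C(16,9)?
False

P(16,9) = 4,151,347,200 and C(16,9) = 11,440; P(n,r) = r! × C(n,r) so P > C whenever r ≥ 2.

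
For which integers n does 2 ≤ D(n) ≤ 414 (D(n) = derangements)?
3, 4, 5, 6

Reasoning: Using D(n) = (n−1)[D(n−1) + D(n−2)] with D(1)=0, D(2)=1: D(2)=1; D(3)=2; D(4)=9; D(5)=44; D(6)=265; D(7)=1,854. So valid n = 3, 4, 5, 6.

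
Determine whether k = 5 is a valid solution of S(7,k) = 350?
No
S(7,5) = 5·S(6,5) + S(6,4) = 5·15 + 65 = 140, which does not equal 350.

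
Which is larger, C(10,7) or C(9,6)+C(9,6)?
C(10,7)=120; C(9,6)+C(9,6)=84+84=168.
Final answer: C(9,6)+C(9,6)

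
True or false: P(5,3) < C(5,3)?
False

P(5,3) = 60 and C(5,3) = 10; P(n,r) = r! × C(n,r) so P > C whenever r ≥ 2.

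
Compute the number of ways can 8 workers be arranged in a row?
40,320

Arrangements of 8 distinct objects: 8! = 40,320.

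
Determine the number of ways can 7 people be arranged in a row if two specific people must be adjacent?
1,440

Treat pair as unit: (7-1)! arrangements × 2 internal orders = 1,440.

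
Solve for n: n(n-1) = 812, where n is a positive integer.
n² − n − 812 = 0, so n = (1 ± √(1 + 4·812))/2 = (1 ± √3,249)/2 = (1 ± 57)/2, i.e. n = 29 or n = -28. Taking the positive root, n = 29 (check: 29×28 = 812).
Final answer: 29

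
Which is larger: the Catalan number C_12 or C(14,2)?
C_12 = C(24,12)/(12+1) = 2,704,156/13 = 208,012; C(14,2) = 91.
Final answer: C_12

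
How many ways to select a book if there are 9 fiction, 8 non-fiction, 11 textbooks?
28

Working:
By the addition principle: 9 + 8 + 11 = 28.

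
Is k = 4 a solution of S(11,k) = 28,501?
No

Explanation: S(11,4) = 4·S(10,4) + S(10,3) = 4·34,105 + 9,330 = 145,750, which does not equal 28,501.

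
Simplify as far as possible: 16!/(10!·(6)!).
8,008

Solution: This is C(16,10) = 8,008.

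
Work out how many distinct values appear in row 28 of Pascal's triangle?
15

Working:
Row 28 has entries C(28,0)..C(28,28); by symmetry C(28,k)=C(28,28-k), giving 15 distinct values.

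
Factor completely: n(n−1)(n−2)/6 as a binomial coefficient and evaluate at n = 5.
C(n,3); C(5,3) = 10

Explanation: n(n−1)(n−2)/6 = n!/(3!(n−3)!) = C(n,3). At n = 5: C(5,3) = 10.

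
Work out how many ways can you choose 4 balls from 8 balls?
70

Working:
C(8,4) = 8! / (4! × (8-4)!)
         = 8! / (4! × 4!)
         = 70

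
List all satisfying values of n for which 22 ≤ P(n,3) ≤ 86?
4, 5

P(3,3)=6; P(4,3)=24; P(5,3)=60; P(6,3)=120. So valid n = 4, 5.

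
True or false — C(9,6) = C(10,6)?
False

LHS = C(9,6) = 84; RHS = C(10,6) = 210. 84 ≠ 210, so the statement does not hold.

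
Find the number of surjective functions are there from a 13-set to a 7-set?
Onto functions = 7! × S(13,7)
First compute S(13,7) via recurrence:
Using the Stirling recurrence: S(n,k) = k·S(n-1,k) + S(n-1,k-1)
S(13,7) = 7·S(12,7) + S(12,6)
         = 7·627396 + 1323652
         = 4391772 + 1323652
         = 5,715,424
Then: 5040 × 5715424 = 28,805,736,960

Answer: 28,805,736,960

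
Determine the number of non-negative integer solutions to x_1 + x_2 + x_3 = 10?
66

Working:
C(10+3-1, 3-1) = 66.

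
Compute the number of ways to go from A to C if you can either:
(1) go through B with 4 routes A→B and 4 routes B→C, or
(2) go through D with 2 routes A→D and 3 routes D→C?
Route via B: 4×4=16. Route via D: 2×3=6. Total: 22.

Answer: 22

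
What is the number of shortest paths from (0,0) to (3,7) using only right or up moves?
Choose 3 rights from 10 moves: C(10,3) = 120.
Final answer: 120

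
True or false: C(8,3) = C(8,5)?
True

C(8,3) = C(8,8-3) by the symmetry property; both equal 56.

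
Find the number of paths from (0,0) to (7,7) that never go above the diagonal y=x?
429

Working:
Counted by the Catalan number C_7: C_7 = C(14,7)/(7+1) = 3,432/8 = 429.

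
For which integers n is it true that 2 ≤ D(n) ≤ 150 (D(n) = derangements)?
3, 4, 5

Using D(n) = (n−1)[D(n−1) + D(n−2)] with D(1)=0, D(2)=1: D(2)=1; D(3)=2; D(4)=9; D(5)=44; D(6)=265. So valid n = 3, 4, 5.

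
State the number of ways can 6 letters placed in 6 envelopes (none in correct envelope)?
265

Explanation: Using D(n) = (n-1)[D(n-1) + D(n-2)]:
D(6) = (6-1) × [D(5) + D(4)]
      = 5 × [44 + 9]
      = 5 × 53
      = 265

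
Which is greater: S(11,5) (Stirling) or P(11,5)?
S(11,5)

Reasoning: S(11,5) = 5·S(10,5) + S(10,4) = 5·42,525 + 34,105 = 246,730; P(11,5) = 55,440.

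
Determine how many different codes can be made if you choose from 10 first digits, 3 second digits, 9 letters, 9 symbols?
2,430

Explanation: By the multiplication principle: 10 × 3 × 9 × 9 = 2,430.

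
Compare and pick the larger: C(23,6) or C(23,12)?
C(23,12)

Reasoning: C(23,6)=100,947, C(23,12)=1,352,078.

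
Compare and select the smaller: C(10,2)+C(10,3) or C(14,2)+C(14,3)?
C(10,2)+C(10,3)

First=165, Second=455.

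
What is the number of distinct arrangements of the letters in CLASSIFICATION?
1,816,214,400

Solution: Word has 14 letters (C=2, L=1, A=2, S=2, I=3, F=1, T=1, O=1, N=1). Arrangements: 14!/Π(k!) = 1,816,214,400.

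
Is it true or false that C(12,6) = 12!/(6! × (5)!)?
The correct denominator is 6!×6!, giving C(12,6) = 924; the stated RHS is 12!/(6!×5!) = 5,544 ≠ 924, so the statement does not hold.
Final answer: False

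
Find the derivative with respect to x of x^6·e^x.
(6x^5 + x^6)e^x

Product rule: d/dx[x^6]·e^x + x^6·d/dx[e^x] = 6x^{5}e^x + x^6e^x.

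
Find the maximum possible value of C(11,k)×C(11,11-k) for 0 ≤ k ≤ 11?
213,444

Explanation: C(11,k)·C(11,11-k) = C(11,k)², maximised at the centre k = 5: C(11,5)² = 213,444.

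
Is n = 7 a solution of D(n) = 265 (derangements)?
No

Working:
D(7) = (7-1)·[D(6) + D(5)] = 6·[265 + 44] = 1,854, which does not equal 265.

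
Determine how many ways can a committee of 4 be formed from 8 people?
70

C(8,4) = 8! / (4! × (8-4)!)
         = 8! / (4! × 4!)
         = 70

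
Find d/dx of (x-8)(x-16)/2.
(2x - 24)/2

d/dx[(x-8)(x-16)] = (x-16) + (x-8) = 2x - 24. Dividing by 2 gives (2x - 24)/2.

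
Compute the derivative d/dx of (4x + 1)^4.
16(4x + 1)^3
Chain rule: 4(4x+1)^{3} × 4 = 16(4x+1)^{3}.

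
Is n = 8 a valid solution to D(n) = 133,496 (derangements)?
No

Working:
D(8) = (8-1)·[D(7) + D(6)] = 7·[1,854 + 265] = 14,833, which does not equal 133,496.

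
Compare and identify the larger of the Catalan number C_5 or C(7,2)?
C_5 = C(10,5)/(5+1) = 252/6 = 42; C(7,2) = 21.
Final answer: C_5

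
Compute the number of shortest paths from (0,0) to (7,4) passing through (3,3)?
100

Solution: To (3,3): C(6,3)=20. From there: C(5,4)=5. Total: 100.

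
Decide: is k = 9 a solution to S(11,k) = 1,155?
Yes

Working:
S(11,9) = 9·S(10,9) + S(10,8) = 9·45 + 750 = 1,155, which equals 1,155.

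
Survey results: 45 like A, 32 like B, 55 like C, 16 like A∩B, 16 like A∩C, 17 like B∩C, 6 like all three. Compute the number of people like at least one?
|A∪B∪C| = 45+32+55-16-16-17+6 = 89.
Final answer: 89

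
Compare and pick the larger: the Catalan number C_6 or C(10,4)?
C_6 = C(12,6)/(6+1) = 924/7 = 132; C(10,4) = 210.
Final answer: C(10,4)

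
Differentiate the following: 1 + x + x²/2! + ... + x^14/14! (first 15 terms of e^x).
1 + x + x²/2! + ... + x^13/13!

Solution: Differentiating term by term gives the first 14 terms of e^x.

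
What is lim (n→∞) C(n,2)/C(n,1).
∞
C(n,2)/C(n,1) = (n-1)/2 → ∞ as n → ∞.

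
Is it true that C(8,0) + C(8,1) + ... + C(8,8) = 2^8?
True

Working:
Binomial theorem with x = y = 1: Σ C(8,i) = (1+1)^8 = 2^8 = 256. The statement holds.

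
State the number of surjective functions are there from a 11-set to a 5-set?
29,607,600

Working:
Onto functions = 5! × S(11,5)
First compute S(11,5) via recurrence:
Using the Stirling recurrence: S(n,k) = k·S(n-1,k) + S(n-1,k-1)
S(11,5) = 5·S(10,5) + S(10,4)
         = 5·42525 + 34105
         = 212625 + 34105
         = 246,730
Then: 120 × 246730 = 29,607,600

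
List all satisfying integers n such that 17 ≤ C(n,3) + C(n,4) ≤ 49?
6

Explanation: C(5,3)+C(5,4)=15; C(6,3)+C(6,4)=35; C(7,3)+C(7,4)=70. So valid n = 6.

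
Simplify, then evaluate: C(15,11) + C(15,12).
By Pascal's identity: C(16,12) = 1,820.
Final answer: 1,820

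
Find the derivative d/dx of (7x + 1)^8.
Chain rule: 8(7x+1)^{7} × 7 = 56(7x+1)^{7}.

Answer: 56(7x + 1)^7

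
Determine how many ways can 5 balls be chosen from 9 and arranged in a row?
P(9,5) = 9!/(9-5)! = 15,120.

Answer: 15,120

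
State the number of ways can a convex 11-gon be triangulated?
4,862

Using the Catalan number formula: C_n = C(2n, n) / (n+1)
C_9 = C(18, 9) / (9+1)
     = 48620 / 10
     = 4,862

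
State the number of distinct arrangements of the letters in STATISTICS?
50,400

Solution: Word has 10 letters (S=3, T=3, A=1, I=2, C=1). Arrangements: 10!/Π(k!) = 50,400.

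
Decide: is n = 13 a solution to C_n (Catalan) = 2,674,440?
No

C_13 = C(26,13)/(13+1) = 10,400,600/14 = 742,900, which does not equal 2,674,440.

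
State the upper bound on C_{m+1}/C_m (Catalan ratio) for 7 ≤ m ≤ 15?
62/17

Solution: C_{m+1}/C_m = 2(2m+1)/(m+2), which increases with m. Maximum at m = 15: 2·31/17 = 62/17.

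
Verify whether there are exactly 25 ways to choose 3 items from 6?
False

Solution: C(6,3) = 20 ≠ 25.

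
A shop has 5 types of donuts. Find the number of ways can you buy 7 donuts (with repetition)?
330

Reasoning: Stars and bars: C(7+5-1, 7) = C(11, 7) = 330.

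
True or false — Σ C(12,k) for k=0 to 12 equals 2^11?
False

Working:
Binomial theorem: Σ C(12,k) = (1+1)^12 = 2^12 = 4,096; RHS 2^11 = 2,048.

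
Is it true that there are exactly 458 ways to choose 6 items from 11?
False

Solution: C(11,6) = 462 ≠ 458.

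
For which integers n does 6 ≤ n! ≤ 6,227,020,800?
n! is strictly increasing; 3! = 6 and 13! = 6,227,020,800, so valid n = 3, 4, 5, 6, 7, 8, 9, 10, 11, 12, 13.
Final answer: 3, 4, 5, 6, 7, 8, 9, 10, 11, 12, 13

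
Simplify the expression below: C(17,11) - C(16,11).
C(17,11) - C(16,11) = C(16,10) = 8,008.
Final answer: 8,008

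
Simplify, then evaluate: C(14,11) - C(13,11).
286

Explanation: C(14,11) - C(13,11) = C(13,10) = 286.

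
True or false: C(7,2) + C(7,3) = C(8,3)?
True

Reasoning: Pascal's identity: LHS = 21 + 35 = 56; RHS = C(8,3) = 56. Both sides agree, so the statement holds.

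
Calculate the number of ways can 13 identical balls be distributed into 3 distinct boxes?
105

Reasoning: C(13+3-1, 3-1) = C(15, 2) = 105.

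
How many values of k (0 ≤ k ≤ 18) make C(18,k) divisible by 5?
3
Checking C(18,k) mod 5 for k = 0..18: divisible at k = 4, 9, 14. That's 3 values.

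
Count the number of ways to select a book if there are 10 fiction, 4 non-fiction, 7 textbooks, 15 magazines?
36

Reasoning: By the addition principle: 10 + 4 + 7 + 15 = 36.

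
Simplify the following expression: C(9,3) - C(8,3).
28

C(9,3) - C(8,3) = C(8,2) = 28.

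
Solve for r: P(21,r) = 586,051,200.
7

Explanation: P(21,r) = 21·20·…·(21−r+1), a product of r factors. Multiplying down from 21: 21 = 21; 21·20 = 420; 21·20·19 = 7,980; 21·20·19·18 = 143,640; 21·20·19·18·17 = 2,441,880; 21·20·19·18·17·16 = 39,070,080; 21·20·19·18·17·16·15 = 586,051,200 ✓ (7 factors). So r = 7.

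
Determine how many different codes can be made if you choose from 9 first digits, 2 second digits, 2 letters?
By the multiplication principle: 9 × 2 × 2 = 36.
Final answer: 36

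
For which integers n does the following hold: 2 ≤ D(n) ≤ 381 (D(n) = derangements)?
3, 4, 5, 6

Using D(n) = (n−1)[D(n−1) + D(n−2)] with D(1)=0, D(2)=1: D(2)=1; D(3)=2; D(4)=9; D(5)=44; D(6)=265; D(7)=1,854. So valid n = 3, 4, 5, 6.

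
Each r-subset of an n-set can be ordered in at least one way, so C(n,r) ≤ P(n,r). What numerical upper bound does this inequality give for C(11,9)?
19,958,400

Working:
P(11,9) = 11·10·9·8·7·6·5·4·3 = 19,958,400, so C(11,9) ≤ 19,958,400. (The bound is loose by a factor of 9! = 362,880: C(11,9) = 19,958,400/362,880 = 55.)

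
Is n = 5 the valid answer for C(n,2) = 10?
Yes
C(5,2) = 5·4/2! = 20/2 = 10, which equals 10.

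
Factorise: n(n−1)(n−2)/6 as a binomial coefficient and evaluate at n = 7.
C(n,3); C(7,3) = 35

Explanation: n(n−1)(n−2)/6 = n!/(3!(n−3)!) = C(n,3). At n = 7: C(7,3) = 35.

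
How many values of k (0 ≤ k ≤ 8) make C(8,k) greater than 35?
3

Solution: Row 8 is unimodal and symmetric about k=8/2. C(8,2)=28 ≤ 35; C(8,3)=56 > 35; by symmetry C(8,k) > 35 for k = 3..5. That's 5 - 3 + 1 = 3 values.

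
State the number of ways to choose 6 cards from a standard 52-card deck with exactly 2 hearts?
6,415,578

Solution: 13 hearts and 39 non-hearts: C(13,2) × C(39,4) = 78 × 82251 = 6,415,578.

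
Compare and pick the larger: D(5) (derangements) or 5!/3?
D(5) = (5-1)·[D(4) + D(3)] = 4·[9 + 2] = 44; 5!/3 = 120/3 = 40.

Answer: D(5)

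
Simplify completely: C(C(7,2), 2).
210
C(7,2) = 21, then C(21, 2) = 210.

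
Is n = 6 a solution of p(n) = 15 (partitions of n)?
No

Working:
Pentagonal recurrence p(n) = p(n−1) + p(n−2) − p(n−5) − p(n−7) + …: p(6) = p(5) + p(4) − p(1) = 7 + 5 − 1 = 11, which does not equal 15.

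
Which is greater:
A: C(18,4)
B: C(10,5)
A=C(18,4)=3,060, B=C(10,5)=252.
Final answer: A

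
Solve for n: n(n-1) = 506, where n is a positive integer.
n² − n − 506 = 0, so n = (1 ± √(1 + 4·506))/2 = (1 ± √2,025)/2 = (1 ± 45)/2, i.e. n = 23 or n = -22. Taking the positive root, n = 23 (check: 23×22 = 506).

Answer: 23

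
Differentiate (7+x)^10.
10(7+x)^9

Explanation: Using the power rule: d/dx (7+x)^10 = 10(7+x)^{9}.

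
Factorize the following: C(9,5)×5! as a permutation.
P(9,5)

Solution: C(9,5)×5! = [9!/(5!(4)!)]×5! = 9!/(4)! = P(9,5) = 15,120.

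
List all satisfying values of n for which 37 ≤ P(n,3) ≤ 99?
5

Solution: P(4,3)=24; P(5,3)=60; P(6,3)=120. So valid n = 5.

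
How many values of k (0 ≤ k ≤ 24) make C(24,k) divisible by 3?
Checking C(24,k) mod 3 for k = 0..24: divisible at k = 1, 2, 4, 5, 7, 8, 10, 11, 13, 14, 16, 17, 19, 20, 22, 23. That's 16 values.

Answer: 16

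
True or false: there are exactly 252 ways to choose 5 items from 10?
True

Solution: C(10,5) = 252.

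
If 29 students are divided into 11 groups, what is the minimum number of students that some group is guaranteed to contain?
3
Pigeonhole: ⌈29/11⌉ = 3.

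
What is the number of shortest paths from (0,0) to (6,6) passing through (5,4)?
378

Explanation: To (5,4): C(9,5)=126. From there: C(3,1)=3. Total: 378.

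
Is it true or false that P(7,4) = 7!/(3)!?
True

Solution: Permutation formula P(n,k) = n!/(n-k)!: 7!/3! = 5,040/6 = 840 = P(7,4). The statement holds.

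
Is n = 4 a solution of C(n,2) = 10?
No

C(4,2) = 4·3/2! = 12/2 = 6, which does not equal 10.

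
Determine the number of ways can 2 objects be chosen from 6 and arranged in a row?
30

Explanation: P(6,2) = 6!/(6-2)! = 30.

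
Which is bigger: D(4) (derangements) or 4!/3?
D(4)

D(4) = (4-1)·[D(3) + D(2)] = 3·[2 + 1] = 9; 4!/3 = 24/3 = 8.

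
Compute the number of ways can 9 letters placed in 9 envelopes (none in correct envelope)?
133,496

Explanation: Using D(n) = (n-1)[D(n-1) + D(n-2)]:
D(9) = (9-1) × [D(8) + D(7)]
      = 8 × [14833 + 1854]
      = 8 × 16687
      = 133,496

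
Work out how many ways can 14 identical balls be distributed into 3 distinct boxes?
120

Working:
C(14+3-1, 3-1) = C(16, 2) = 120.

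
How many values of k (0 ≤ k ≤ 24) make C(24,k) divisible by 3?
16

Checking C(24,k) mod 3 for k = 0..24: divisible at k = 1, 2, 4, 5, 7, 8, 10, 11, 13, 14, 16, 17, 19, 20, 22, 23. That's 16 values.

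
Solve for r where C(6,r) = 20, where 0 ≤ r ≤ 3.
3

Solution: C(6,r) is increasing for 0 ≤ r ≤ 3. Stepping up (C(6,r+1) = C(6,r)·(6−r)/(r+1)): C(6,1) = 6, C(6,2) = 15, C(6,3) = 20 ✓. So r = 3.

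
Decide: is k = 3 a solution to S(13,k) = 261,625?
S(13,3) = 3·S(12,3) + S(12,2) = 3·86,526 + 2,047 = 261,625, which equals 261,625.

Answer: Yes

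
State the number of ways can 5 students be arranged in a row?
Arrangements of 5 distinct objects: 5! = 120.

Answer: 120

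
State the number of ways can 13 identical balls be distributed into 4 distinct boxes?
560

C(13+4-1, 4-1) = C(16, 3) = 560.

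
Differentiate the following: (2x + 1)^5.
10(2x + 1)^4

Explanation: Chain rule: 5(2x+1)^{4} × 2 = 10(2x+1)^{4}.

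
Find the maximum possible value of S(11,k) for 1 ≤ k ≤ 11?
246,730

Solution: Row S(11,k) for k = 1..11 (via S(n,k) = k·S(n−1,k) + S(n−1,k−1)): 1, 1,023, 28,501, 145,750, 246,730, 179,487, 63,987, 11,880, 1,155, 55, 1. The row is unimodal; maximum at k = 5: 246,730.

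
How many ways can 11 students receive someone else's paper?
14,684,570

Reasoning: Using D(n) = (n-1)[D(n-1) + D(n-2)]:
D(11) = (11-1) × [D(10) + D(9)]
      = 10 × [1334961 + 133496]
      = 10 × 1468457
      = 14,684,570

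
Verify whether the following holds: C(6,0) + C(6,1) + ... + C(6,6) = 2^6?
True

Explanation: Binomial theorem with x = y = 1: Σ C(6,i) = (1+1)^6 = 2^6 = 64. The statement holds.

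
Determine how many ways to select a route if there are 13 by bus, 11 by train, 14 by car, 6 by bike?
44

Working:
By the addition principle: 13 + 11 + 14 + 6 = 44.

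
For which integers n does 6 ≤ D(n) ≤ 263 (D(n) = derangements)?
Using D(n) = (n−1)[D(n−1) + D(n−2)] with D(1)=0, D(2)=1: D(3)=2; D(4)=9; D(5)=44; D(6)=265. So valid n = 4, 5.
Final answer: 4, 5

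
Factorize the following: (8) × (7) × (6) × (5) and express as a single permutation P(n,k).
P(8,4) = 8!/(4)!

Product of 4 consecutive descending integers starting at 8: P(8,4) = 8!/4! = 1,680.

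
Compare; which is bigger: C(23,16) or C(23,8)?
C(23,8)

Solution: C(23,16)=245,157, C(23,8)=490,314.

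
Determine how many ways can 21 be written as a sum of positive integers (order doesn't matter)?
792

Explanation: Pentagonal recurrence p(n) = p(n−1) + p(n−2) − p(n−5) − p(n−7) + …: p(21) = p(20) + p(19) − p(16) − p(14) + p(9) + p(6) = 627 + 490 − 231 − 135 + 30 + 11 = 792.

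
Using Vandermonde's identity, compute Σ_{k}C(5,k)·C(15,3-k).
1,140

Working:
= C(5+15,3) = C(20,3) = 1,140.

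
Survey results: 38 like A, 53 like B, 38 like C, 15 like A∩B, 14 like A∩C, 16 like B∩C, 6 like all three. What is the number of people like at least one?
90
|A∪B∪C| = 38+53+38-15-14-16+6 = 90.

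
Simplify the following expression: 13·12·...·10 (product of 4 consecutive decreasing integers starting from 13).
17,160

Solution: This is P(13,4) = 13!/(9)! = 17,160.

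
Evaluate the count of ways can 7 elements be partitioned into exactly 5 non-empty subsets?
140

Reasoning: This equals S(7,5), the Stirling number of the 2nd kind.
Using the Stirling recurrence: S(n,k) = k·S(n-1,k) + S(n-1,k-1)
S(7,5) = 5·S(6,5) + S(6,4)
         = 5·15 + 65
         = 75 + 65
         = 140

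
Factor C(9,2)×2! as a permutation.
P(9,2)

Working:
C(9,2)×2! = [9!/(2!(7)!)]×2! = 9!/(7)! = P(9,2) = 72.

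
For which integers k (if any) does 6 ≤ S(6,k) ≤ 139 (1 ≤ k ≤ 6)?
2, 3, 4, 5

Solution: S(6,1)=1; S(6,2)=31; S(6,3)=90; S(6,4)=65; S(6,5)=15; S(6,6)=1. So valid k = 2, 3, 4, 5.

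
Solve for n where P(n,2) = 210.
15

Reasoning: P(n,2) = n(n−1) is increasing in n; n(n−1) ≈ (n−0.5)^2 = 210 gives n ≈ 15.0. Check: P(13,2) = 156, P(14,2) = 182, P(15,2) = 210 ✓. So n = 15.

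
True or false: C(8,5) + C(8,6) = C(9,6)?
True

Reasoning: Pascal's identity C(n,k) + C(n,k+1) = C(n+1,k+1): 56 + 28 = 84 = C(9,6).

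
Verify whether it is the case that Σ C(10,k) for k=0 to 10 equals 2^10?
True

Reasoning: Binomial theorem: Σ C(10,k) = (1+1)^10 = 2^10 = 1,024; RHS 2^10 = 1,024.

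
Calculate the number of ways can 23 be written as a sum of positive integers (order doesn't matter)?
1,255

Reasoning: Pentagonal recurrence p(n) = p(n−1) + p(n−2) − p(n−5) − p(n−7) + …: p(23) = p(22) + p(21) − p(18) − p(16) + p(11) + p(8) − p(1) = 1,002 + 792 − 385 − 231 + 56 + 22 − 1 = 1,255.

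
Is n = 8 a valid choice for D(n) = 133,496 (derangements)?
D(8) = (8-1)·[D(7) + D(6)] = 7·[1,854 + 265] = 14,833, which does not equal 133,496.

Answer: No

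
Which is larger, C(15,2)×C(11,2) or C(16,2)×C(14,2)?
C(15,2)×C(11,2)=5,775, C(16,2)×C(14,2)=10,920.
Final answer: C(16,2)×C(14,2)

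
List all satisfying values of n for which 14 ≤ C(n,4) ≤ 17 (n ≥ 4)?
6

Reasoning: C(5,4)=5; C(6,4)=15; C(7,4)=35. So valid n = 6.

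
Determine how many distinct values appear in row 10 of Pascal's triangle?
6

Working:
Row 10 has entries C(10,0)..C(10,10); by symmetry C(10,k)=C(10,10-k), giving 6 distinct values.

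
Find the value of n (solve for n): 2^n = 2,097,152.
21

Explanation: 2,097,152 = 1,024 × 1,024 × 2 = 2^10 × 2^10 × 2^1 = 2^21, so n = 21.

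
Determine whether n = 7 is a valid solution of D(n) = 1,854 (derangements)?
Yes

Reasoning: D(7) = (7-1)·[D(6) + D(5)] = 6·[265 + 44] = 1,854, which equals 1,854.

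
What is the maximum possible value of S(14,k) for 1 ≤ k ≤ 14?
Row S(14,k) for k = 1..14 (via S(n,k) = k·S(n−1,k) + S(n−1,k−1)): 1, 8,191, 788,970, 10,391,745, 40,075,035, 63,436,373, 49,329,280, 20,912,320, 5,135,130, 752,752, 66,066, 3,367, 91, 1. The row is unimodal; maximum at k = 6: 63,436,373.

Answer: 63,436,373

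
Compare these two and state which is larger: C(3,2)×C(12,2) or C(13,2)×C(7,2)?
C(3,2)×C(12,2)=198, C(13,2)×C(7,2)=1,638.
Final answer: C(13,2)×C(7,2)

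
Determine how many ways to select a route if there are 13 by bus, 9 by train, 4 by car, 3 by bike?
29

Explanation: By the addition principle: 13 + 9 + 4 + 3 = 29.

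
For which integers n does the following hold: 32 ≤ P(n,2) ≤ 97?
P(6,2)=30; P(7,2)=42; P(8,2)=56; P(9,2)=72; P(10,2)=90; P(11,2)=110. So valid n = 7, 8, 9, 10.
Final answer: 7, 8, 9, 10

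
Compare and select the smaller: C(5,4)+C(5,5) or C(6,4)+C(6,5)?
First=6, Second=21.
Final answer: C(5,4)+C(5,5)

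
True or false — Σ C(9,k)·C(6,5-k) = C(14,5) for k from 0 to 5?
False

Reasoning: Vandermonde's identity gives C(15,5) = 3,003; RHS C(14,5) = 2,002.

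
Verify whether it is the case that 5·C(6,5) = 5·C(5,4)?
False

Absorption identity k·C(n,k) = n·C(n-1,k-1). LHS = 5·6 = 30; RHS = 5·5 = 25.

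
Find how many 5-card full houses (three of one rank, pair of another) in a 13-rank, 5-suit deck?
15,600

Explanation: Triple rank: 13. Triple suits: C(5,3)=10. Pair rank: 12. Pair suits: C(5,2)=10. Total: 15,600.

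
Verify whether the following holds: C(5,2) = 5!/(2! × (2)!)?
The correct denominator is 2!×3!, giving C(5,2) = 10; the stated RHS is 5!/(2!×2!) = 30 ≠ 10, so the statement does not hold.
Final answer: False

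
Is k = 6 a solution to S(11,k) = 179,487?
Yes

Solution: S(11,6) = 6·S(10,6) + S(10,5) = 6·22,827 + 42,525 = 179,487, which equals 179,487.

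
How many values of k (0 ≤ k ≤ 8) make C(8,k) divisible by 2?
Checking C(8,k) mod 2 for k = 0..8: divisible at k = 1, 2, 3, 4, 5, 6, 7. That's 7 values.
Final answer: 7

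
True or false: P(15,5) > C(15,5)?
True

Reasoning: P(15,5) = 360,360 and C(15,5) = 3,003; P(n,r) = r! × C(n,r) so P > C whenever r ≥ 2.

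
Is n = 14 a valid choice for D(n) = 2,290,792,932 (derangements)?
D(14) = (14-1)·[D(13) + D(12)] = 13·[2,290,792,932 + 176,214,841] = 32,071,101,049, which does not equal 2,290,792,932.

Answer: No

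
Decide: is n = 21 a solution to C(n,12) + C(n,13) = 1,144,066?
No

Solution: C(21,12) + C(21,13) = 293,930 + 203,490 = 497,420, which does not equal 1,144,066.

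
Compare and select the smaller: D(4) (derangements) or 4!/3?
4!/3

D(4) = (4-1)·[D(3) + D(2)] = 3·[2 + 1] = 9; 4!/3 = 24/3 = 8.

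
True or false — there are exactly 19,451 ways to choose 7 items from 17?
C(17,7) = 19,448 ≠ 19451.

Answer: False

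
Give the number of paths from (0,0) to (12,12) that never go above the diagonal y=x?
Counted by the Catalan number C_12: C_12 = C(24,12)/(12+1) = 2,704,156/13 = 208,012.

Answer: 208,012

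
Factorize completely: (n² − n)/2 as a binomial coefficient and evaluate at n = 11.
C(n,2); C(11,2) = 55

Reasoning: (n² − n)/2 = n(n−1)/2 = C(n,2). At n = 11: C(11,2) = 55.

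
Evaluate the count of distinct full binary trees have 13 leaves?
Using the Catalan number formula: C_n = C(2n, n) / (n+1)
C_12 = C(24, 12) / (12+1)
     = 2704156 / 13
     = 208,012
Final answer: 208,012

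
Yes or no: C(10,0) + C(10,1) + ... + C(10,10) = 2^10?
Binomial theorem with x = y = 1: Σ C(10,i) = (1+1)^10 = 2^10 = 1,024. The statement holds.

Answer: Yes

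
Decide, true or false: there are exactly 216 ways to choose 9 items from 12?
False

Working:
C(12,9) = 220 ≠ 216.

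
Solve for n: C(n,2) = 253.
23

Solution: C(n,2) = n(n−1)/2! is increasing in n, and n(n−1) = 2!·253 = 506 ≈ (n−0.5)^2 gives n ≈ 23.0. Check: C(21,2) = 210, C(22,2) = 231, C(23,2) = 253 ✓. So n = 23.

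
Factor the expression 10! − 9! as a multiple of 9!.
9 × 9! = 3,265,920

Reasoning: 10! − 9! = 10·9! − 9! = (10 − 1)·9! = 9 × 9! = 3,265,920.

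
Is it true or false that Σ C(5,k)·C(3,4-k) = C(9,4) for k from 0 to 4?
False

Reasoning: Vandermonde's identity gives C(8,4) = 70; RHS C(9,4) = 126.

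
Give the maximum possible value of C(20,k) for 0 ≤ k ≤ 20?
Maximum at k = 10: C(20,10) = 184,756.

Answer: 184,756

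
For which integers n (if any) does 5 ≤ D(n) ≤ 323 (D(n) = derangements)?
4, 5, 6
Using D(n) = (n−1)[D(n−1) + D(n−2)] with D(1)=0, D(2)=1: D(3)=2; D(4)=9; D(5)=44; D(6)=265; D(7)=1,854. So valid n = 4, 5, 6.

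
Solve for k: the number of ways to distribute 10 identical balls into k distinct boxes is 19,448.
8

Solution: Stars and bars: the count is C(10+k−1, k−1), increasing in k. k=6: C(15,5) = 3,003, k=7: C(16,6) = 8,008, k=8: C(17,7) = 19,448 ✓. So k = 8.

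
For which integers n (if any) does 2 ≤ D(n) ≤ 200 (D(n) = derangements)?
3, 4, 5
Using D(n) = (n−1)[D(n−1) + D(n−2)] with D(1)=0, D(2)=1: D(2)=1; D(3)=2; D(4)=9; D(5)=44; D(6)=265. So valid n = 3, 4, 5.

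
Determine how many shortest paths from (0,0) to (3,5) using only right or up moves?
56

Explanation: Choose 3 rights from 8 moves: C(8,3) = 56.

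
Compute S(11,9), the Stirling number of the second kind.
1,155

Working:
Using the Stirling recurrence: S(n,k) = k·S(n-1,k) + S(n-1,k-1)
S(11,9) = 9·S(10,9) + S(10,8)
         = 9·45 + 750
         = 405 + 750
         = 1,155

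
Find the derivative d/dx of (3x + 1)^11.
Chain rule: 11(3x+1)^{10} × 3 = 33(3x+1)^{10}.
Final answer: 33(3x + 1)^10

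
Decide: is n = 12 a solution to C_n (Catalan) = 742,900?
C_12 = C(24,12)/(12+1) = 2,704,156/13 = 208,012, which does not equal 742,900.
Final answer: No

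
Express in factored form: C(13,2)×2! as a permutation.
P(13,2)

Solution: C(13,2)×2! = [13!/(2!(11)!)]×2! = 13!/(11)! = P(13,2) = 156.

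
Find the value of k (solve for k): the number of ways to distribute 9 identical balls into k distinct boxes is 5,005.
Stars and bars: the count is C(9+k−1, k−1), increasing in k. k=5: C(13,4) = 715, k=6: C(14,5) = 2,002, k=7: C(15,6) = 5,005 ✓. So k = 7.
Final answer: 7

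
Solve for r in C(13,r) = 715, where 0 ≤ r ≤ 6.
C(13,r) is increasing for 0 ≤ r ≤ 6. Stepping up (C(13,r+1) = C(13,r)·(13−r)/(r+1)): C(13,1) = 13, C(13,2) = 78, C(13,3) = 286, C(13,4) = 715 ✓. So r = 4.

Answer: 4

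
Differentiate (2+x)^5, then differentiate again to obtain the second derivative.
First derivative: 5(2+x)^{4}. Second derivative: 5·4·(2+x)^{3} = 20(2+x)^{3}.

Answer: 20(2+x)^3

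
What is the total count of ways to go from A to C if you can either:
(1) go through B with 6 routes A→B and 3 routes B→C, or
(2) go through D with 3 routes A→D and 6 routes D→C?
Route via B: 6×3=18. Route via D: 3×6=18. Total: 36.

Answer: 36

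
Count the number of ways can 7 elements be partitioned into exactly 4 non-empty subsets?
350

Explanation: This equals S(7,4), the Stirling number of the 2nd kind.
Using the Stirling recurrence: S(n,k) = k·S(n-1,k) + S(n-1,k-1)
S(7,4) = 4·S(6,4) + S(6,3)
         = 4·65 + 90
         = 260 + 90
         = 350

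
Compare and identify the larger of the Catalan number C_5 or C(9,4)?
C(9,4)

Working:
C_5 = C(10,5)/(5+1) = 252/6 = 42; C(9,4) = 126.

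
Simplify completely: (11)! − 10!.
36,288,000

(11)! − 10! = (11)·10! − 10! = (11−1)·10! = 10·10! = 36,288,000.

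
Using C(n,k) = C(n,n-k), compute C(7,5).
21

C(7,5) = C(7,2) = 21.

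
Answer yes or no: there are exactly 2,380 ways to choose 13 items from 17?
C(17,13) = 2,380.
Final answer: Yes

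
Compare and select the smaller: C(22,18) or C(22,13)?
C(22,18)

Explanation: C(22,18)=7,315, C(22,13)=497,420.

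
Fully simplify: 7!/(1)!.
5,040

Explanation: This equals 7×6×...×2 = 5,040.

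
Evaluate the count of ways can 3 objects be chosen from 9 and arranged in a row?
504

Working:
P(9,3) = 9!/(9-3)! = 504.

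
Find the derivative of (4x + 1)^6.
24(4x + 1)^5

Chain rule: 6(4x+1)^{5} × 4 = 24(4x+1)^{5}.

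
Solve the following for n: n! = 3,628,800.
10

Explanation: n! is strictly increasing. 8! = 40,320, 9! = 362,880, 10! = 3,628,800 ✓. So n = 10.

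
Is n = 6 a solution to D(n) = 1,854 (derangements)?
No

Working:
D(6) = (6-1)·[D(5) + D(4)] = 5·[44 + 9] = 265, which does not equal 1,854.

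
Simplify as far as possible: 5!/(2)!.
60

Reasoning: This equals 5×4×3 = 60.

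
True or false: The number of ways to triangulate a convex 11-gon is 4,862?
Triangulations of a convex 11-gon are counted by the Catalan number C_9: C_9 = C(18,9)/(9+1) = 48,620/10 = 4,862.
Final answer: True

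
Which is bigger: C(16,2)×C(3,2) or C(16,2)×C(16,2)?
C(16,2)×C(16,2)

Reasoning: C(16,2)×C(3,2)=360, C(16,2)×C(16,2)=14,400.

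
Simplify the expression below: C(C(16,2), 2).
7,140

Reasoning: C(16,2) = 120, then C(120, 2) = 7,140.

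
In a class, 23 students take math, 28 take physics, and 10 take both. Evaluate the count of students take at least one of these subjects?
|A∪B| = |A|+|B|-|A∩B| = 23+28-10 = 41.
Final answer: 41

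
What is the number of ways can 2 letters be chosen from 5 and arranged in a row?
20
P(5,2) = 5!/(5-2)! = 20.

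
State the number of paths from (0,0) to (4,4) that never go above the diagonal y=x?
14

Counted by the Catalan number C_4: C_4 = C(8,4)/(4+1) = 70/5 = 14.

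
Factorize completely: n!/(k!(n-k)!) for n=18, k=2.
C(18,2) = 153

Working:
This is the binomial coefficient C(18,2) = 153.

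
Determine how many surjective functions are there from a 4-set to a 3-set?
36

Explanation: Onto functions = 3! × S(4,3)
First compute S(4,3) via recurrence:
Using the Stirling recurrence: S(n,k) = k·S(n-1,k) + S(n-1,k-1)
S(4,3) = 3·S(3,3) + S(3,2)
         = 3·1 + 3
         = 3 + 3
         = 6
Then: 6 × 6 = 36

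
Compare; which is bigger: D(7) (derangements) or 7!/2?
7!/2

Working:
D(7) = (7-1)·[D(6) + D(5)] = 6·[265 + 44] = 1,854; 7!/2 = 5,040/2 = 2,520.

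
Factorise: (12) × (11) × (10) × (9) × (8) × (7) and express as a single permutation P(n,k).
P(12,6) = 12!/(6)!

Explanation: Product of 6 consecutive descending integers starting at 12: P(12,6) = 12!/6! = 665,280.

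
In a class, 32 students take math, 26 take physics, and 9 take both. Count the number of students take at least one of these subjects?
49

|A∪B| = |A|+|B|-|A∩B| = 32+26-9 = 49.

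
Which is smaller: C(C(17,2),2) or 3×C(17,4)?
3×C(17,4)

Working:
C(C(17,2),2)=9,180, 3×C(17,4)=7,140.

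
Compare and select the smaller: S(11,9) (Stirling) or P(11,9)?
S(11,9)
S(11,9) = 9·S(10,9) + S(10,8) = 9·45 + 750 = 1,155; P(11,9) = 19,958,400.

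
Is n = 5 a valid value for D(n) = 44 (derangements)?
D(5) = (5-1)·[D(4) + D(3)] = 4·[9 + 2] = 44, which equals 44.
Final answer: Yes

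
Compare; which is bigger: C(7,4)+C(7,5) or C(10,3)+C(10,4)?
C(10,3)+C(10,4)

Reasoning: First=56, Second=330.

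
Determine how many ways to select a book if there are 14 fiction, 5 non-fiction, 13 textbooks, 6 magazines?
By the addition principle: 14 + 5 + 13 + 6 = 38.
Final answer: 38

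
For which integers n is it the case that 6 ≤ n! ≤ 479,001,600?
3, 4, 5, 6, 7, 8, 9, 10, 11, 12

Working:
n! is strictly increasing; 3! = 6 and 12! = 479,001,600, so valid n = 3, 4, 5, 6, 7, 8, 9, 10, 11, 12.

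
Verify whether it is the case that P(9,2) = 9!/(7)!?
True

Working:
Permutation formula P(n,k) = n!/(n-k)!: 9!/7! = 362,880/5,040 = 72 = P(9,2). The statement holds.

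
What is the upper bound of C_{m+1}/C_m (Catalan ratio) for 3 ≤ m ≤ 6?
C_{m+1}/C_m = 2(2m+1)/(m+2), which increases with m. Maximum at m = 6: 2·13/8 = 13/4.

Answer: 13/4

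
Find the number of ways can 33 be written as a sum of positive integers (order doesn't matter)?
10,143

Working:
Pentagonal recurrence p(n) = p(n−1) + p(n−2) − p(n−5) − p(n−7) + …: p(33) = p(32) + p(31) − p(28) − p(26) + p(21) + p(18) − p(11) − p(7) = 8,349 + 6,842 − 3,718 − 2,436 + 792 + 385 − 56 − 15 = 10,143.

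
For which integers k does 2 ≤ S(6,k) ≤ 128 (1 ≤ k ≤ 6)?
2, 3, 4, 5

S(6,1)=1; S(6,2)=31; S(6,3)=90; S(6,4)=65; S(6,5)=15; S(6,6)=1. So valid k = 2, 3, 4, 5.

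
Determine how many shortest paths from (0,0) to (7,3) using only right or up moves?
120
Choose 7 rights from 10 moves: C(10,7) = 120.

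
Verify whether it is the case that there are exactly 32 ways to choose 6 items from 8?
False

Explanation: C(8,6) = 28 ≠ 32.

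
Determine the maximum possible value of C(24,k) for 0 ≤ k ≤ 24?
Maximum at k = 12: C(24,12) = 2,704,156.
Final answer: 2,704,156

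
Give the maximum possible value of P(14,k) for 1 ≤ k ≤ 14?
P(14,k) increases in k, so maximum at k = 14: 14! = 87,178,291,200.
Final answer: 87,178,291,200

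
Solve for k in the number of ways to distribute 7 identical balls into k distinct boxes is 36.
Stars and bars: the count is C(7+k−1, k−1), increasing in k. k=2: C(8,1) = 8, k=3: C(9,2) = 36 ✓. So k = 3.
Final answer: 3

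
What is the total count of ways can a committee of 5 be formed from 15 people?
3,003
C(15,5) = 15! / (5! × (15-5)!)
         = 15! / (5! × 10!)
         = 3,003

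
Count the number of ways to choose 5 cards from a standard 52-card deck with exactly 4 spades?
27,885

Working:
13 spades and 39 non-spades: C(13,4) × C(39,1) = 715 × 39 = 27,885.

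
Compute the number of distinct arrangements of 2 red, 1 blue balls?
3

Reasoning: Multinomial: 3!/(2! × 1!) = 3.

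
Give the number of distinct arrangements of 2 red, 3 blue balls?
10
Multinomial: 5!/(2! × 3!) = 10.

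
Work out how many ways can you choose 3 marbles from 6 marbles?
20

Explanation: C(6,3) = 6! / (3! × (6-3)!)
         = 6! / (3! × 3!)
         = 20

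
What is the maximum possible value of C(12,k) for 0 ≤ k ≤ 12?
Maximum at k = 6: C(12,6) = 924.

Answer: 924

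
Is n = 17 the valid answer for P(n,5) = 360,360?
No

Working:
P(17,5) = 17·16·15·14·13 = 742,560, which does not equal 360,360.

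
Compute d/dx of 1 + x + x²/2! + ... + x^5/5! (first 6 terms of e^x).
1 + x + x²/2! + ... + x^4/4!

Working:
Differentiating term by term gives the first 5 terms of e^x.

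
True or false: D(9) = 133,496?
Derangements of 9 elements: D(9) = (9-1)·[D(8) + D(7)] = 8·[14,833 + 1,854] = 133,496.
Final answer: True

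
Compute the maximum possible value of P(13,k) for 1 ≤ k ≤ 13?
6,227,020,800

Solution: P(13,k) increases in k, so maximum at k = 13: 13! = 6,227,020,800.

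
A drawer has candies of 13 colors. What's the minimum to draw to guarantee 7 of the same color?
79

Working:
Worst case: 6 of each = 78. One more: 79.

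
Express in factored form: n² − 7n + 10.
(n − 2)(n − 5)

Seek roots whose sum is 7 and product is 10: (2, 5). So n² − 7n + 10 = (n − 2)(n − 5).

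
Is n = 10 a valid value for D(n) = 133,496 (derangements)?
No
D(10) = (10-1)·[D(9) + D(8)] = 9·[133,496 + 14,833] = 1,334,961, which does not equal 133,496.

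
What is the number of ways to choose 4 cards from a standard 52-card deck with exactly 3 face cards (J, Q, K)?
8,800
12 face cards and 40 non-face cards: C(12,3) × C(40,1) = 220 × 40 = 8,800.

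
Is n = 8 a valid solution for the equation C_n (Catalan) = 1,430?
Yes

Reasoning: C_8 = C(16,8)/(8+1) = 12,870/9 = 1,430, which equals 1,430.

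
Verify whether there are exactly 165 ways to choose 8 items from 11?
True

Reasoning: C(11,8) = 165.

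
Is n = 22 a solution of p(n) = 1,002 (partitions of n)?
Yes

Pentagonal recurrence p(n) = p(n−1) + p(n−2) − p(n−5) − p(n−7) + …: p(22) = p(21) + p(20) − p(17) − p(15) + p(10) + p(7) − p(0) = 792 + 627 − 297 − 176 + 42 + 15 − 1 = 1,002, which equals 1,002.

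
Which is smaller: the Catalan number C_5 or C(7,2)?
C(7,2)

Working:
C_5 = C(10,5)/(5+1) = 252/6 = 42; C(7,2) = 21.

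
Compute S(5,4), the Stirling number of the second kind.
10

Solution: Using the Stirling recurrence: S(n,k) = k·S(n-1,k) + S(n-1,k-1)
S(5,4) = 4·S(4,4) + S(4,3)
         = 4·1 + 6
         = 4 + 6
         = 10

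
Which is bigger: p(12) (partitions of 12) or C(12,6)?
C(12,6)

Reasoning: Pentagonal recurrence p(n) = p(n−1) + p(n−2) − p(n−5) − p(n−7) + …: p(12) = p(11) + p(10) − p(7) − p(5) + p(0) = 56 + 42 − 15 − 7 + 1 = 77; C(12,6) = 924.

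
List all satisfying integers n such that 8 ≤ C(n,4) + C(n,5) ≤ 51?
6

Reasoning: C(5,4)+C(5,5)=6; C(6,4)+C(6,5)=21; C(7,4)+C(7,5)=56. So valid n = 6.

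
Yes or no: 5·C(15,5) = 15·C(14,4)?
Yes
Absorption identity k·C(n,k) = n·C(n-1,k-1). LHS = 5·3003 = 15,015; RHS = 15·1001 = 15,015.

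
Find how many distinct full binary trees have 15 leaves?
Using the Catalan number formula: C_n = C(2n, n) / (n+1)
C_14 = C(28, 14) / (14+1)
     = 40116600 / 15
     = 2,674,440

Answer: 2,674,440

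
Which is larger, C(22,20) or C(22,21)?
C(22,20)

C(22,20)=231, C(22,21)=22.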